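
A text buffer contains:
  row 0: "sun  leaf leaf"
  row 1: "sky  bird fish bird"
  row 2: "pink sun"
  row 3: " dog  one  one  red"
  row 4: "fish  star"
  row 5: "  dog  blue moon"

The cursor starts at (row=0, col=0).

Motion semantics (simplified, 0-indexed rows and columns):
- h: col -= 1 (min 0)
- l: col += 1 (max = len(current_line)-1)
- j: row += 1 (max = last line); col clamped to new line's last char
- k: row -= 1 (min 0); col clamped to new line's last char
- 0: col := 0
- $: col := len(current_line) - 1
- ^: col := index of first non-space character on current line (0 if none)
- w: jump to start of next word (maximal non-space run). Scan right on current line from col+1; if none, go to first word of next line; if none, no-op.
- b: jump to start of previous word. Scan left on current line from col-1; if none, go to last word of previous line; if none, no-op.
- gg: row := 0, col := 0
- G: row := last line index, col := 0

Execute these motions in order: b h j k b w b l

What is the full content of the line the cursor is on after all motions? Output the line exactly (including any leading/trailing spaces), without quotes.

Answer: sun  leaf leaf

Derivation:
After 1 (b): row=0 col=0 char='s'
After 2 (h): row=0 col=0 char='s'
After 3 (j): row=1 col=0 char='s'
After 4 (k): row=0 col=0 char='s'
After 5 (b): row=0 col=0 char='s'
After 6 (w): row=0 col=5 char='l'
After 7 (b): row=0 col=0 char='s'
After 8 (l): row=0 col=1 char='u'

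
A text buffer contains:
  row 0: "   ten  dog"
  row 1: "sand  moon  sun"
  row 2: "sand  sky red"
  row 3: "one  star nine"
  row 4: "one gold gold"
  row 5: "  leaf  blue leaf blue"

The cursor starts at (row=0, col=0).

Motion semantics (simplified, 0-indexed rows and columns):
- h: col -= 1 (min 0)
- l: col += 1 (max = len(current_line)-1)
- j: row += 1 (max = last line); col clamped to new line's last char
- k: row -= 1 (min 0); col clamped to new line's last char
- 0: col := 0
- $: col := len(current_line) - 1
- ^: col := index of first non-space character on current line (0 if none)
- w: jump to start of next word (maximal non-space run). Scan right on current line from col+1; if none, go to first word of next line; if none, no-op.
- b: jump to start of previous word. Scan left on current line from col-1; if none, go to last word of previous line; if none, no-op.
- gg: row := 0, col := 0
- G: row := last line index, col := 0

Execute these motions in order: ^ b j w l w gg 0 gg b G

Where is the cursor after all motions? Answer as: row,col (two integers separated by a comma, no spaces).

After 1 (^): row=0 col=3 char='t'
After 2 (b): row=0 col=3 char='t'
After 3 (j): row=1 col=3 char='d'
After 4 (w): row=1 col=6 char='m'
After 5 (l): row=1 col=7 char='o'
After 6 (w): row=1 col=12 char='s'
After 7 (gg): row=0 col=0 char='_'
After 8 (0): row=0 col=0 char='_'
After 9 (gg): row=0 col=0 char='_'
After 10 (b): row=0 col=0 char='_'
After 11 (G): row=5 col=0 char='_'

Answer: 5,0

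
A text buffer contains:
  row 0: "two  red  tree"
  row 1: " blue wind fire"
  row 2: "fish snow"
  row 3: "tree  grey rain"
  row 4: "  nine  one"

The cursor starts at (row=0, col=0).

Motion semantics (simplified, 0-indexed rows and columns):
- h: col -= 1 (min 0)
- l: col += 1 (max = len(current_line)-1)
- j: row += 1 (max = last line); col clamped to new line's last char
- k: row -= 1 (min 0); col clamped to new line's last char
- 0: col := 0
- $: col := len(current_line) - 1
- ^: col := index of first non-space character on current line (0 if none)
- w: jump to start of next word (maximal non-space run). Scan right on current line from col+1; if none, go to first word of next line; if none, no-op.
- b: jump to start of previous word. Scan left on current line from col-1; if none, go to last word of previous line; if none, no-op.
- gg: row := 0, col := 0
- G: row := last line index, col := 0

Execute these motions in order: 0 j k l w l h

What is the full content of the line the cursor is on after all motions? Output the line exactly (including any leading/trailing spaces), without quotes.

After 1 (0): row=0 col=0 char='t'
After 2 (j): row=1 col=0 char='_'
After 3 (k): row=0 col=0 char='t'
After 4 (l): row=0 col=1 char='w'
After 5 (w): row=0 col=5 char='r'
After 6 (l): row=0 col=6 char='e'
After 7 (h): row=0 col=5 char='r'

Answer: two  red  tree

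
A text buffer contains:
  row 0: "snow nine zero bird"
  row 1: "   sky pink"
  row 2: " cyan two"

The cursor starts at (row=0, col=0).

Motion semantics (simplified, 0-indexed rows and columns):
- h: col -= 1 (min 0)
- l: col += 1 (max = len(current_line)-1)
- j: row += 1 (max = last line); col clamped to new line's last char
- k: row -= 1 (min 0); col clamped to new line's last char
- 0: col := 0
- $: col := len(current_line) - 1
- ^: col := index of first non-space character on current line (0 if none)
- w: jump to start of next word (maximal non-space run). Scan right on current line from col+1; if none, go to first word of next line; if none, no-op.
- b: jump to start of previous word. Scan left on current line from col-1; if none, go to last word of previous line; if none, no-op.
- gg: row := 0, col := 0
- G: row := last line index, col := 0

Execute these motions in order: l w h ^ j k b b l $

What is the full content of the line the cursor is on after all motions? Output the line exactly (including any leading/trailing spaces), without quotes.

After 1 (l): row=0 col=1 char='n'
After 2 (w): row=0 col=5 char='n'
After 3 (h): row=0 col=4 char='_'
After 4 (^): row=0 col=0 char='s'
After 5 (j): row=1 col=0 char='_'
After 6 (k): row=0 col=0 char='s'
After 7 (b): row=0 col=0 char='s'
After 8 (b): row=0 col=0 char='s'
After 9 (l): row=0 col=1 char='n'
After 10 ($): row=0 col=18 char='d'

Answer: snow nine zero bird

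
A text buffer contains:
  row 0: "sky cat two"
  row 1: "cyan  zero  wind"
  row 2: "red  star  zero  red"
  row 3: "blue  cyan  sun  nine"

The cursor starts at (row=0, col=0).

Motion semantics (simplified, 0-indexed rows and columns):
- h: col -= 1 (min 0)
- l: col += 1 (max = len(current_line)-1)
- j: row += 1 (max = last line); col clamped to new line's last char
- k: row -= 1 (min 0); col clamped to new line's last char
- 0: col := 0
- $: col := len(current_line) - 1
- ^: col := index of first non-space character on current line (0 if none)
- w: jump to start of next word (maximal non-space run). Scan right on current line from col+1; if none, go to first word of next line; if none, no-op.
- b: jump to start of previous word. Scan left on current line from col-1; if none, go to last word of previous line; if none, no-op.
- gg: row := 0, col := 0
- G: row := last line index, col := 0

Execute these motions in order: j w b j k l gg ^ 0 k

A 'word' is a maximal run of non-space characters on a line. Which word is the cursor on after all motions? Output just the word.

After 1 (j): row=1 col=0 char='c'
After 2 (w): row=1 col=6 char='z'
After 3 (b): row=1 col=0 char='c'
After 4 (j): row=2 col=0 char='r'
After 5 (k): row=1 col=0 char='c'
After 6 (l): row=1 col=1 char='y'
After 7 (gg): row=0 col=0 char='s'
After 8 (^): row=0 col=0 char='s'
After 9 (0): row=0 col=0 char='s'
After 10 (k): row=0 col=0 char='s'

Answer: sky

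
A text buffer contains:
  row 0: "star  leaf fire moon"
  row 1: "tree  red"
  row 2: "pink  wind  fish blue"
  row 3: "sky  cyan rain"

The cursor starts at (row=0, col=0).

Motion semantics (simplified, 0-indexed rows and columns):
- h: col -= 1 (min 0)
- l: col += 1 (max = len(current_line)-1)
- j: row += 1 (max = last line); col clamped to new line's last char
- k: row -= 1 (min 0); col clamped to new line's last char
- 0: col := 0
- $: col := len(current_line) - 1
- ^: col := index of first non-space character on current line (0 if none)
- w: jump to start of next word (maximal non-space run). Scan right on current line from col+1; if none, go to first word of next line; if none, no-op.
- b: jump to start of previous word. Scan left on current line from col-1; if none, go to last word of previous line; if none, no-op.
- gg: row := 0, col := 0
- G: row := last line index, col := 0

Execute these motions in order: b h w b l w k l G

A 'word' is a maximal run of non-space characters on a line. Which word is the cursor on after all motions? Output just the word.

After 1 (b): row=0 col=0 char='s'
After 2 (h): row=0 col=0 char='s'
After 3 (w): row=0 col=6 char='l'
After 4 (b): row=0 col=0 char='s'
After 5 (l): row=0 col=1 char='t'
After 6 (w): row=0 col=6 char='l'
After 7 (k): row=0 col=6 char='l'
After 8 (l): row=0 col=7 char='e'
After 9 (G): row=3 col=0 char='s'

Answer: sky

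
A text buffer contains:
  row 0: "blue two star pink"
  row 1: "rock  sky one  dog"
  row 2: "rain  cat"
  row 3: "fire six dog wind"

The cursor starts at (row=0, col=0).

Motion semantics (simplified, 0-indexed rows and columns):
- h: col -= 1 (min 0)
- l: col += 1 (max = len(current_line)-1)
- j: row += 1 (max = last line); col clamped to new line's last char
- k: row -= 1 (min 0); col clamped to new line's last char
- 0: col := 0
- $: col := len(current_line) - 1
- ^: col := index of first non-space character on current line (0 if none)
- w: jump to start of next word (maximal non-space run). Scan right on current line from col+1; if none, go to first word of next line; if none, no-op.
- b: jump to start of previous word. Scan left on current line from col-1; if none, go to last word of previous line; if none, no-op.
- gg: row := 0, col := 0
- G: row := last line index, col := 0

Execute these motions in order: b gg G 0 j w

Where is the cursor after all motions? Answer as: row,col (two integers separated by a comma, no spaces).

Answer: 3,5

Derivation:
After 1 (b): row=0 col=0 char='b'
After 2 (gg): row=0 col=0 char='b'
After 3 (G): row=3 col=0 char='f'
After 4 (0): row=3 col=0 char='f'
After 5 (j): row=3 col=0 char='f'
After 6 (w): row=3 col=5 char='s'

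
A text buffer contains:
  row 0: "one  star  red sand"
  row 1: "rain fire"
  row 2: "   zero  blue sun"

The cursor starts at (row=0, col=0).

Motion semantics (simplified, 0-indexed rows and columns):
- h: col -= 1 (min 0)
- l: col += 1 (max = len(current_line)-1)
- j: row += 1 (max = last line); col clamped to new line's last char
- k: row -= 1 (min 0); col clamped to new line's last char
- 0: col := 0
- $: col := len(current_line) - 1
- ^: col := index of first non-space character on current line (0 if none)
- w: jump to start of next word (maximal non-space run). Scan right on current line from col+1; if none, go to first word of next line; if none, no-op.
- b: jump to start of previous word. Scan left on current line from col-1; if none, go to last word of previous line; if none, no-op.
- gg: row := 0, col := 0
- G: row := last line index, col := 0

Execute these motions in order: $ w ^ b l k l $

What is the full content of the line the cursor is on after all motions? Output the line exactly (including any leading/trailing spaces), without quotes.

Answer: one  star  red sand

Derivation:
After 1 ($): row=0 col=18 char='d'
After 2 (w): row=1 col=0 char='r'
After 3 (^): row=1 col=0 char='r'
After 4 (b): row=0 col=15 char='s'
After 5 (l): row=0 col=16 char='a'
After 6 (k): row=0 col=16 char='a'
After 7 (l): row=0 col=17 char='n'
After 8 ($): row=0 col=18 char='d'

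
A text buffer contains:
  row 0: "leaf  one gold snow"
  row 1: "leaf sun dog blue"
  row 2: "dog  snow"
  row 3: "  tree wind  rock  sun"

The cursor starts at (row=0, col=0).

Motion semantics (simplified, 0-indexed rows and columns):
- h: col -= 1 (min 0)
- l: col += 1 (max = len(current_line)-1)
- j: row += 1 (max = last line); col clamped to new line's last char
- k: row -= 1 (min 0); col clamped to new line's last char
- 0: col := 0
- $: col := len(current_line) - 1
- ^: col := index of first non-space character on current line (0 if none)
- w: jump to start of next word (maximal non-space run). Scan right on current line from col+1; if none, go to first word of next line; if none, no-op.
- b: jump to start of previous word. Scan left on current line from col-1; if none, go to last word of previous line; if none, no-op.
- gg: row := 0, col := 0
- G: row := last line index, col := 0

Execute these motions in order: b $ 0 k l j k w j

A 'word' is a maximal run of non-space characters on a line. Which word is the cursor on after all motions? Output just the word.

After 1 (b): row=0 col=0 char='l'
After 2 ($): row=0 col=18 char='w'
After 3 (0): row=0 col=0 char='l'
After 4 (k): row=0 col=0 char='l'
After 5 (l): row=0 col=1 char='e'
After 6 (j): row=1 col=1 char='e'
After 7 (k): row=0 col=1 char='e'
After 8 (w): row=0 col=6 char='o'
After 9 (j): row=1 col=6 char='u'

Answer: sun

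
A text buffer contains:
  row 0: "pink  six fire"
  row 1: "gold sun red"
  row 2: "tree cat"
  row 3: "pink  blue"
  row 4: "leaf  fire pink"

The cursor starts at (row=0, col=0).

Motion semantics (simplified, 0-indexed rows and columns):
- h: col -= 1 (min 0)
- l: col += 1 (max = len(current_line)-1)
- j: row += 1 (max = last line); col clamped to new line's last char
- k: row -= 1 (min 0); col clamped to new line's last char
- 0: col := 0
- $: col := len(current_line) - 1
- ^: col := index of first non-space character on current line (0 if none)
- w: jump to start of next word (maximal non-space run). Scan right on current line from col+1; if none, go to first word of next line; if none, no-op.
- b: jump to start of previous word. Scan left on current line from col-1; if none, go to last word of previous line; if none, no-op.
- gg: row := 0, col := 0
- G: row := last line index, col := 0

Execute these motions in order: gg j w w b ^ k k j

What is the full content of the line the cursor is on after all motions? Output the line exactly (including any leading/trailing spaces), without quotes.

Answer: gold sun red

Derivation:
After 1 (gg): row=0 col=0 char='p'
After 2 (j): row=1 col=0 char='g'
After 3 (w): row=1 col=5 char='s'
After 4 (w): row=1 col=9 char='r'
After 5 (b): row=1 col=5 char='s'
After 6 (^): row=1 col=0 char='g'
After 7 (k): row=0 col=0 char='p'
After 8 (k): row=0 col=0 char='p'
After 9 (j): row=1 col=0 char='g'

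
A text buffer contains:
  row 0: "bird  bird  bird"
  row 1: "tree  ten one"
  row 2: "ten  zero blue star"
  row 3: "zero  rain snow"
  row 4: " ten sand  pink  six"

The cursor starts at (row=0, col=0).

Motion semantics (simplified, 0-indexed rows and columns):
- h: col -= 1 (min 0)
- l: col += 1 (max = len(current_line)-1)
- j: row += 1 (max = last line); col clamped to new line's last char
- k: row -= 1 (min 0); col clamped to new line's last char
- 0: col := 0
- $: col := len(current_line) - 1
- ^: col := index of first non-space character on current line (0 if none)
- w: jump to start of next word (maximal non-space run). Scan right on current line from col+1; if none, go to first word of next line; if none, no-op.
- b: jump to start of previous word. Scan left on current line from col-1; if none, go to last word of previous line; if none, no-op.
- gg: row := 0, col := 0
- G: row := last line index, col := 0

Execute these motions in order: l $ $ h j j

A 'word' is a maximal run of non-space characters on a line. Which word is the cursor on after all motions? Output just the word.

After 1 (l): row=0 col=1 char='i'
After 2 ($): row=0 col=15 char='d'
After 3 ($): row=0 col=15 char='d'
After 4 (h): row=0 col=14 char='r'
After 5 (j): row=1 col=12 char='e'
After 6 (j): row=2 col=12 char='u'

Answer: blue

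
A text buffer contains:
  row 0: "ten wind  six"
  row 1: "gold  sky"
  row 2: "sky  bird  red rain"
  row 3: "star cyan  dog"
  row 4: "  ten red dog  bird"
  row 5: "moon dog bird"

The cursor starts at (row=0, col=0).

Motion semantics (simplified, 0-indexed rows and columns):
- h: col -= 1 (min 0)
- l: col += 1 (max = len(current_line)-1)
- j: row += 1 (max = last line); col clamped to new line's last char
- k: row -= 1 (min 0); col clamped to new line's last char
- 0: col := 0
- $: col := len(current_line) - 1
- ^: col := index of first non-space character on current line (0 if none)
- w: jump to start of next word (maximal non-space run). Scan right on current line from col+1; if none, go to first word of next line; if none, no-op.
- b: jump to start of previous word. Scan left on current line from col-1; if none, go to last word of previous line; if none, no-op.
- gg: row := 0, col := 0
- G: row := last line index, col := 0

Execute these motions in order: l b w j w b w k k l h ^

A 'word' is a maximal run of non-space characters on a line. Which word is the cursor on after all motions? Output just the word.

Answer: ten

Derivation:
After 1 (l): row=0 col=1 char='e'
After 2 (b): row=0 col=0 char='t'
After 3 (w): row=0 col=4 char='w'
After 4 (j): row=1 col=4 char='_'
After 5 (w): row=1 col=6 char='s'
After 6 (b): row=1 col=0 char='g'
After 7 (w): row=1 col=6 char='s'
After 8 (k): row=0 col=6 char='n'
After 9 (k): row=0 col=6 char='n'
After 10 (l): row=0 col=7 char='d'
After 11 (h): row=0 col=6 char='n'
After 12 (^): row=0 col=0 char='t'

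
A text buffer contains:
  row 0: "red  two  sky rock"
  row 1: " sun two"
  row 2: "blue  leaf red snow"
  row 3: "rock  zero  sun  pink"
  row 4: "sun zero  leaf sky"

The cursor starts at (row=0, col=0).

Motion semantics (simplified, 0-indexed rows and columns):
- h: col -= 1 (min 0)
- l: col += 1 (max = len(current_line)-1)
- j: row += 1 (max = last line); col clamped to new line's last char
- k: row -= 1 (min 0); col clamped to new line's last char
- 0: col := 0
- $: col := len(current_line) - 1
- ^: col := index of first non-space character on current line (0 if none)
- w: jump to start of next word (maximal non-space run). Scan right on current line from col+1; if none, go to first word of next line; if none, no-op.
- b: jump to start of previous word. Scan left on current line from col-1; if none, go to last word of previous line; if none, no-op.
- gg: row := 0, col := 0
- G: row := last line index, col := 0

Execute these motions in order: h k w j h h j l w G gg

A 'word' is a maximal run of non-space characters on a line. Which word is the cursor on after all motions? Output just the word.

Answer: red

Derivation:
After 1 (h): row=0 col=0 char='r'
After 2 (k): row=0 col=0 char='r'
After 3 (w): row=0 col=5 char='t'
After 4 (j): row=1 col=5 char='t'
After 5 (h): row=1 col=4 char='_'
After 6 (h): row=1 col=3 char='n'
After 7 (j): row=2 col=3 char='e'
After 8 (l): row=2 col=4 char='_'
After 9 (w): row=2 col=6 char='l'
After 10 (G): row=4 col=0 char='s'
After 11 (gg): row=0 col=0 char='r'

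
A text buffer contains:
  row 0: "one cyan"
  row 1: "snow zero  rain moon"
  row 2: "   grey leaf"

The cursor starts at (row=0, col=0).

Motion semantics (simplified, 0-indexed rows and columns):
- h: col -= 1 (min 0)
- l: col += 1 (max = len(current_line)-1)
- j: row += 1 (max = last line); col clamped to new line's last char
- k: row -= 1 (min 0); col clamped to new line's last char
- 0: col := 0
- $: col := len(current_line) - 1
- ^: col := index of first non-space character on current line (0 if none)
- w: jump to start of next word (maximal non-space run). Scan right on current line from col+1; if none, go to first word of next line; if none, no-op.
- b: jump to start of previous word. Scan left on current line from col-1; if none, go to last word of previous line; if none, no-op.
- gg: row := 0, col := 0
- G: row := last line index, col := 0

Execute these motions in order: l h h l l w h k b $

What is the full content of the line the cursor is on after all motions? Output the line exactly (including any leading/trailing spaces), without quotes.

After 1 (l): row=0 col=1 char='n'
After 2 (h): row=0 col=0 char='o'
After 3 (h): row=0 col=0 char='o'
After 4 (l): row=0 col=1 char='n'
After 5 (l): row=0 col=2 char='e'
After 6 (w): row=0 col=4 char='c'
After 7 (h): row=0 col=3 char='_'
After 8 (k): row=0 col=3 char='_'
After 9 (b): row=0 col=0 char='o'
After 10 ($): row=0 col=7 char='n'

Answer: one cyan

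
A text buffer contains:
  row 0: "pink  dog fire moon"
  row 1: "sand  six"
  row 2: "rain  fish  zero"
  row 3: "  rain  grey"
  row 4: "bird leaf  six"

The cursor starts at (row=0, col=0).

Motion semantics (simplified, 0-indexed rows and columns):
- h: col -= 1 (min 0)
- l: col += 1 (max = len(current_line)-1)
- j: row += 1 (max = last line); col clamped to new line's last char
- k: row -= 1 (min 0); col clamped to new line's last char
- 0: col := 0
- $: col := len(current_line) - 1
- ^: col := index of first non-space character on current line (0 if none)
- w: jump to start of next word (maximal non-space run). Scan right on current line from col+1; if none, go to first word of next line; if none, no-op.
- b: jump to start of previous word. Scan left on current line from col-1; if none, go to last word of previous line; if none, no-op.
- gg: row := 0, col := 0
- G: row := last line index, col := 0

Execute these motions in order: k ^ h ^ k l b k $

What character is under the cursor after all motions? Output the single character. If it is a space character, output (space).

After 1 (k): row=0 col=0 char='p'
After 2 (^): row=0 col=0 char='p'
After 3 (h): row=0 col=0 char='p'
After 4 (^): row=0 col=0 char='p'
After 5 (k): row=0 col=0 char='p'
After 6 (l): row=0 col=1 char='i'
After 7 (b): row=0 col=0 char='p'
After 8 (k): row=0 col=0 char='p'
After 9 ($): row=0 col=18 char='n'

Answer: n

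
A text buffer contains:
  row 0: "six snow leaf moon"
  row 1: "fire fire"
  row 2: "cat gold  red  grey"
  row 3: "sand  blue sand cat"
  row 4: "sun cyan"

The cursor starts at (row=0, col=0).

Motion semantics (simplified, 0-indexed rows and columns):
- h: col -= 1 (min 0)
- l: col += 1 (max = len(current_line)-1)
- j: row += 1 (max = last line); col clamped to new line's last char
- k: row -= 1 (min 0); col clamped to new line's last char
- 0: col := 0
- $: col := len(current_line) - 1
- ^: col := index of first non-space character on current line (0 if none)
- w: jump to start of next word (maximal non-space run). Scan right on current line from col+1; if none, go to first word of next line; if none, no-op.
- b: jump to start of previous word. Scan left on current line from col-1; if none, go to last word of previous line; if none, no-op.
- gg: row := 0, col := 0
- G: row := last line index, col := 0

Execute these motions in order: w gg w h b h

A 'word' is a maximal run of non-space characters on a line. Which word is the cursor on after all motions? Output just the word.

After 1 (w): row=0 col=4 char='s'
After 2 (gg): row=0 col=0 char='s'
After 3 (w): row=0 col=4 char='s'
After 4 (h): row=0 col=3 char='_'
After 5 (b): row=0 col=0 char='s'
After 6 (h): row=0 col=0 char='s'

Answer: six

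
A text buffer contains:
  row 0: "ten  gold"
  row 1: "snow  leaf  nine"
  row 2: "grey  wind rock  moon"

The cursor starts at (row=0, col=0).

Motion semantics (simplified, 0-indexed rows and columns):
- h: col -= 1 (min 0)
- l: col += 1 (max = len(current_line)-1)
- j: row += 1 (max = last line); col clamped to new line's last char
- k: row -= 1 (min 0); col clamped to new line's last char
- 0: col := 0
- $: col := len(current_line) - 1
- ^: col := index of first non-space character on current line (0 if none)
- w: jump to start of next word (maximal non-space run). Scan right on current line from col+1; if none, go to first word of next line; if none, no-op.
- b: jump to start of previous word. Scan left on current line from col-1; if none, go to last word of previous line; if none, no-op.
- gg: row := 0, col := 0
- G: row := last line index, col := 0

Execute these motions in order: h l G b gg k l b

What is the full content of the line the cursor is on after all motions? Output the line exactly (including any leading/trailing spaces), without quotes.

After 1 (h): row=0 col=0 char='t'
After 2 (l): row=0 col=1 char='e'
After 3 (G): row=2 col=0 char='g'
After 4 (b): row=1 col=12 char='n'
After 5 (gg): row=0 col=0 char='t'
After 6 (k): row=0 col=0 char='t'
After 7 (l): row=0 col=1 char='e'
After 8 (b): row=0 col=0 char='t'

Answer: ten  gold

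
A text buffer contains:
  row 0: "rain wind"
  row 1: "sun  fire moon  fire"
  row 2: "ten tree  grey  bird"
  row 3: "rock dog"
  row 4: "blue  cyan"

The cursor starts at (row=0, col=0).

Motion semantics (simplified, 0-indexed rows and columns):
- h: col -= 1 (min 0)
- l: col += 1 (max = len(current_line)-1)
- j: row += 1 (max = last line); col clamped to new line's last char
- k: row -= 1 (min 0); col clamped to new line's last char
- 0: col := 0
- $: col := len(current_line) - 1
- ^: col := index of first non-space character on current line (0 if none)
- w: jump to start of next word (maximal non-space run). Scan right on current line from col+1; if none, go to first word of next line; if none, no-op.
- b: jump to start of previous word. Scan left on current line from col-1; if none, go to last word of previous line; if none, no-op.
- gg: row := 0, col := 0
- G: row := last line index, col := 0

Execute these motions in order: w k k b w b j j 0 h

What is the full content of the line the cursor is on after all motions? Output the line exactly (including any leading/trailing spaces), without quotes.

Answer: ten tree  grey  bird

Derivation:
After 1 (w): row=0 col=5 char='w'
After 2 (k): row=0 col=5 char='w'
After 3 (k): row=0 col=5 char='w'
After 4 (b): row=0 col=0 char='r'
After 5 (w): row=0 col=5 char='w'
After 6 (b): row=0 col=0 char='r'
After 7 (j): row=1 col=0 char='s'
After 8 (j): row=2 col=0 char='t'
After 9 (0): row=2 col=0 char='t'
After 10 (h): row=2 col=0 char='t'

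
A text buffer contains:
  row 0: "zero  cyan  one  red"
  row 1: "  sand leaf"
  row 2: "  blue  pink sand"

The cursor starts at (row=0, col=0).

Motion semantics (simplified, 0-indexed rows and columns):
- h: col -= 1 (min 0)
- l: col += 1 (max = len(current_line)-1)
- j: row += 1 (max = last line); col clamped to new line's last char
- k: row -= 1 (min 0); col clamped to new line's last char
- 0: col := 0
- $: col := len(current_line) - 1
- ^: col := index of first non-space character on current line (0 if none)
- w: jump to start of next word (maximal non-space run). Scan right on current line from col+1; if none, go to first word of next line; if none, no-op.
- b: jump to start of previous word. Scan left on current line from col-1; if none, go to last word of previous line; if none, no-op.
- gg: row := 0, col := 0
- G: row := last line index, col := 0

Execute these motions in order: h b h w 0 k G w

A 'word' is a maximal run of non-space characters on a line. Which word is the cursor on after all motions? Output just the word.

After 1 (h): row=0 col=0 char='z'
After 2 (b): row=0 col=0 char='z'
After 3 (h): row=0 col=0 char='z'
After 4 (w): row=0 col=6 char='c'
After 5 (0): row=0 col=0 char='z'
After 6 (k): row=0 col=0 char='z'
After 7 (G): row=2 col=0 char='_'
After 8 (w): row=2 col=2 char='b'

Answer: blue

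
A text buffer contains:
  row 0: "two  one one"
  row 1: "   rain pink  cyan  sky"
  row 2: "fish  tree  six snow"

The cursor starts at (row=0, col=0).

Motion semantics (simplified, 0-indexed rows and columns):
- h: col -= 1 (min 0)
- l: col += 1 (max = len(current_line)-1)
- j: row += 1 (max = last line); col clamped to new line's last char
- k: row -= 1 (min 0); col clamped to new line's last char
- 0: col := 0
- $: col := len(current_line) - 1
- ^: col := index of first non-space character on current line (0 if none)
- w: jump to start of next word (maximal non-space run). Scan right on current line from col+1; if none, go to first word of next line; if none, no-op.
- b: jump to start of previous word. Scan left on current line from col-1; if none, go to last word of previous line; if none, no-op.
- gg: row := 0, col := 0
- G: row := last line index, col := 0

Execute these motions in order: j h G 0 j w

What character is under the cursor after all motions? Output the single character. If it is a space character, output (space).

Answer: t

Derivation:
After 1 (j): row=1 col=0 char='_'
After 2 (h): row=1 col=0 char='_'
After 3 (G): row=2 col=0 char='f'
After 4 (0): row=2 col=0 char='f'
After 5 (j): row=2 col=0 char='f'
After 6 (w): row=2 col=6 char='t'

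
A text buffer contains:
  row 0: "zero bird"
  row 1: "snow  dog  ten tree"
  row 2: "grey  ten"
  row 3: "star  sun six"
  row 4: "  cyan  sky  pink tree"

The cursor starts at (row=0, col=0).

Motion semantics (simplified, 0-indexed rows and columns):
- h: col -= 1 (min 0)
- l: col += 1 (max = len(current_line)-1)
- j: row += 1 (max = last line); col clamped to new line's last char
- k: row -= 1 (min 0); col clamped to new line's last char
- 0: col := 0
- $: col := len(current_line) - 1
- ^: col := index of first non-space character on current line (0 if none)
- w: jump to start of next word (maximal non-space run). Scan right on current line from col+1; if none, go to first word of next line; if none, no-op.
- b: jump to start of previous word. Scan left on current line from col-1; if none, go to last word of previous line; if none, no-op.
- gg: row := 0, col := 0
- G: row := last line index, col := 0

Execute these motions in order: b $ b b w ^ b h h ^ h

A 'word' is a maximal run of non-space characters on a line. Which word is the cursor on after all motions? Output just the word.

After 1 (b): row=0 col=0 char='z'
After 2 ($): row=0 col=8 char='d'
After 3 (b): row=0 col=5 char='b'
After 4 (b): row=0 col=0 char='z'
After 5 (w): row=0 col=5 char='b'
After 6 (^): row=0 col=0 char='z'
After 7 (b): row=0 col=0 char='z'
After 8 (h): row=0 col=0 char='z'
After 9 (h): row=0 col=0 char='z'
After 10 (^): row=0 col=0 char='z'
After 11 (h): row=0 col=0 char='z'

Answer: zero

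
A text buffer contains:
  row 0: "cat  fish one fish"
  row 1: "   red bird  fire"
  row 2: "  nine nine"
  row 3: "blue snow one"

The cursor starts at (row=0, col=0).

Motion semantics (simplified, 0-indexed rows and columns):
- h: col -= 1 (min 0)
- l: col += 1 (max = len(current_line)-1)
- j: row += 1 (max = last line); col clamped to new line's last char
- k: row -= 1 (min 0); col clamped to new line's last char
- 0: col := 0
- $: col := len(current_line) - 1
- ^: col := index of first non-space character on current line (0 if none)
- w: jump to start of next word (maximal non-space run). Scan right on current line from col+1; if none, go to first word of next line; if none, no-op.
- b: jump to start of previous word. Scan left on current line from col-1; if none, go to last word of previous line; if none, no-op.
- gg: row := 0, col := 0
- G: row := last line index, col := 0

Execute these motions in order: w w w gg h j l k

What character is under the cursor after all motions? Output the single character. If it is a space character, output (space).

After 1 (w): row=0 col=5 char='f'
After 2 (w): row=0 col=10 char='o'
After 3 (w): row=0 col=14 char='f'
After 4 (gg): row=0 col=0 char='c'
After 5 (h): row=0 col=0 char='c'
After 6 (j): row=1 col=0 char='_'
After 7 (l): row=1 col=1 char='_'
After 8 (k): row=0 col=1 char='a'

Answer: a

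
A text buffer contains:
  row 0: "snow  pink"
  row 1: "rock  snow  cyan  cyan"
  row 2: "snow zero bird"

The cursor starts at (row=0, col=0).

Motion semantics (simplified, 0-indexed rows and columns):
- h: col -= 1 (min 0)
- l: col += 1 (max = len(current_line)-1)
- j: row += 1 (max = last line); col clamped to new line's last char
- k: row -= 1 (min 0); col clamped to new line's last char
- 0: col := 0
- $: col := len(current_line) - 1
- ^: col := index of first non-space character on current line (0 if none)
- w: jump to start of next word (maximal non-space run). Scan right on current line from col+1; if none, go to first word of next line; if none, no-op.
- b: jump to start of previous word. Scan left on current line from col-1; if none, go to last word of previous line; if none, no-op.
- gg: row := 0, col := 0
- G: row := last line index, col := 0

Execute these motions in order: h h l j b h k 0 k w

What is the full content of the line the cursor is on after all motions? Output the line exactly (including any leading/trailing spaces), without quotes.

Answer: snow  pink

Derivation:
After 1 (h): row=0 col=0 char='s'
After 2 (h): row=0 col=0 char='s'
After 3 (l): row=0 col=1 char='n'
After 4 (j): row=1 col=1 char='o'
After 5 (b): row=1 col=0 char='r'
After 6 (h): row=1 col=0 char='r'
After 7 (k): row=0 col=0 char='s'
After 8 (0): row=0 col=0 char='s'
After 9 (k): row=0 col=0 char='s'
After 10 (w): row=0 col=6 char='p'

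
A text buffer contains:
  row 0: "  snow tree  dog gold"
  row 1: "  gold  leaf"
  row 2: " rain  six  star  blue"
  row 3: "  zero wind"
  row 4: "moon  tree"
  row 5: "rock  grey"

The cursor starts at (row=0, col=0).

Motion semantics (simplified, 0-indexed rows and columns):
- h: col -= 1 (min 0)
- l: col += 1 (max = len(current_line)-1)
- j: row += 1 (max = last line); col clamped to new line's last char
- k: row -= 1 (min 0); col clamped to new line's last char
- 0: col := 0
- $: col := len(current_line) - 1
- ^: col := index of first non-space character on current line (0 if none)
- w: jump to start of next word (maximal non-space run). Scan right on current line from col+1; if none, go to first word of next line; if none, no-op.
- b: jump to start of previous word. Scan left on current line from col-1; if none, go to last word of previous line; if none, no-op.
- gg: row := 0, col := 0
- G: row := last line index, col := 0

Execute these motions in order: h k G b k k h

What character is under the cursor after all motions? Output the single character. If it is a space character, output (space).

After 1 (h): row=0 col=0 char='_'
After 2 (k): row=0 col=0 char='_'
After 3 (G): row=5 col=0 char='r'
After 4 (b): row=4 col=6 char='t'
After 5 (k): row=3 col=6 char='_'
After 6 (k): row=2 col=6 char='_'
After 7 (h): row=2 col=5 char='_'

Answer: (space)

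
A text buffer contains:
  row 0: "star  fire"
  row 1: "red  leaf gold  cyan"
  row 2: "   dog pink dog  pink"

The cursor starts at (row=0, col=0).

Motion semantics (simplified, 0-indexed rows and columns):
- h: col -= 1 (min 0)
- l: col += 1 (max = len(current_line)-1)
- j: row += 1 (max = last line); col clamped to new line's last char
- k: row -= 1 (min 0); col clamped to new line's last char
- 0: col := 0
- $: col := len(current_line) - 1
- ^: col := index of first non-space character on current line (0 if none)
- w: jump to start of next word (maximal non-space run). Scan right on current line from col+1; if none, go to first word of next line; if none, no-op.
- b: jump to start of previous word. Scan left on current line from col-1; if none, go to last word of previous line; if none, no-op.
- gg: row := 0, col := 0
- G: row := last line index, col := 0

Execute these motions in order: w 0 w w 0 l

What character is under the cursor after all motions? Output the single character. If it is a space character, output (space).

After 1 (w): row=0 col=6 char='f'
After 2 (0): row=0 col=0 char='s'
After 3 (w): row=0 col=6 char='f'
After 4 (w): row=1 col=0 char='r'
After 5 (0): row=1 col=0 char='r'
After 6 (l): row=1 col=1 char='e'

Answer: e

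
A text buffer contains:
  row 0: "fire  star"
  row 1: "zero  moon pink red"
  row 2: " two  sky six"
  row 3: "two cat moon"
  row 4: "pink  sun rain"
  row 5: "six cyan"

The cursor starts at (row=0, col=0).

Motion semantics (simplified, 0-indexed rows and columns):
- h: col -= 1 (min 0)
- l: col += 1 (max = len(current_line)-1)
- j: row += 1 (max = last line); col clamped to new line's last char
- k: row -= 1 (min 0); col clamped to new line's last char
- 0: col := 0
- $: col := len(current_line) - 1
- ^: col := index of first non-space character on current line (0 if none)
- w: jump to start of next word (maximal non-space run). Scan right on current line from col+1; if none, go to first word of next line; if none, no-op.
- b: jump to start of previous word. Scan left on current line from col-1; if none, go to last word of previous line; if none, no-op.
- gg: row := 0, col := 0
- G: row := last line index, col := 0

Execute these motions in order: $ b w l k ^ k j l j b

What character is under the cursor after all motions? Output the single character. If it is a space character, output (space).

Answer: r

Derivation:
After 1 ($): row=0 col=9 char='r'
After 2 (b): row=0 col=6 char='s'
After 3 (w): row=1 col=0 char='z'
After 4 (l): row=1 col=1 char='e'
After 5 (k): row=0 col=1 char='i'
After 6 (^): row=0 col=0 char='f'
After 7 (k): row=0 col=0 char='f'
After 8 (j): row=1 col=0 char='z'
After 9 (l): row=1 col=1 char='e'
After 10 (j): row=2 col=1 char='t'
After 11 (b): row=1 col=16 char='r'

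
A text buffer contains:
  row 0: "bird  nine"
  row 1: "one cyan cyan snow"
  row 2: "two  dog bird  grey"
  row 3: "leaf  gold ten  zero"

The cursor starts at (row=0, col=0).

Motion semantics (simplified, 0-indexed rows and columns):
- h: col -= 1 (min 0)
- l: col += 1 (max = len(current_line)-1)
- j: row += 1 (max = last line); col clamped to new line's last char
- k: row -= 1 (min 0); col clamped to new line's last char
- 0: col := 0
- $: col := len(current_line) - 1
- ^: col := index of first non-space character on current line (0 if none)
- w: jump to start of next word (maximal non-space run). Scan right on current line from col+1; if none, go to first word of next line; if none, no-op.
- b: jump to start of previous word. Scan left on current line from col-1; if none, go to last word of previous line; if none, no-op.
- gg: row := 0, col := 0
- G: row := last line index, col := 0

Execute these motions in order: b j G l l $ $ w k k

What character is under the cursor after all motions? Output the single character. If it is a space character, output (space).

Answer: w

Derivation:
After 1 (b): row=0 col=0 char='b'
After 2 (j): row=1 col=0 char='o'
After 3 (G): row=3 col=0 char='l'
After 4 (l): row=3 col=1 char='e'
After 5 (l): row=3 col=2 char='a'
After 6 ($): row=3 col=19 char='o'
After 7 ($): row=3 col=19 char='o'
After 8 (w): row=3 col=19 char='o'
After 9 (k): row=2 col=18 char='y'
After 10 (k): row=1 col=17 char='w'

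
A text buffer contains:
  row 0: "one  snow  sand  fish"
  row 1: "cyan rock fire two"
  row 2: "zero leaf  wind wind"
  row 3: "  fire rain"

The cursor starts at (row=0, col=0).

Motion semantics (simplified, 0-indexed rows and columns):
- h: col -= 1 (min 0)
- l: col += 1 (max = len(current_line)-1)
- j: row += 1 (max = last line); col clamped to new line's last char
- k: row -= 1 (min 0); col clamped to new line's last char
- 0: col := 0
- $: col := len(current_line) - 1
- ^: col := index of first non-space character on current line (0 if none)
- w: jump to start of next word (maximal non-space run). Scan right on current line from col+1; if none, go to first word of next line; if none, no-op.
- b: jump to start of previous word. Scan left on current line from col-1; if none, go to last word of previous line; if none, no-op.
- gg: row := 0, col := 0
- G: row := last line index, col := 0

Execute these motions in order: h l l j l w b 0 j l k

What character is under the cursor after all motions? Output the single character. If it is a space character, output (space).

Answer: y

Derivation:
After 1 (h): row=0 col=0 char='o'
After 2 (l): row=0 col=1 char='n'
After 3 (l): row=0 col=2 char='e'
After 4 (j): row=1 col=2 char='a'
After 5 (l): row=1 col=3 char='n'
After 6 (w): row=1 col=5 char='r'
After 7 (b): row=1 col=0 char='c'
After 8 (0): row=1 col=0 char='c'
After 9 (j): row=2 col=0 char='z'
After 10 (l): row=2 col=1 char='e'
After 11 (k): row=1 col=1 char='y'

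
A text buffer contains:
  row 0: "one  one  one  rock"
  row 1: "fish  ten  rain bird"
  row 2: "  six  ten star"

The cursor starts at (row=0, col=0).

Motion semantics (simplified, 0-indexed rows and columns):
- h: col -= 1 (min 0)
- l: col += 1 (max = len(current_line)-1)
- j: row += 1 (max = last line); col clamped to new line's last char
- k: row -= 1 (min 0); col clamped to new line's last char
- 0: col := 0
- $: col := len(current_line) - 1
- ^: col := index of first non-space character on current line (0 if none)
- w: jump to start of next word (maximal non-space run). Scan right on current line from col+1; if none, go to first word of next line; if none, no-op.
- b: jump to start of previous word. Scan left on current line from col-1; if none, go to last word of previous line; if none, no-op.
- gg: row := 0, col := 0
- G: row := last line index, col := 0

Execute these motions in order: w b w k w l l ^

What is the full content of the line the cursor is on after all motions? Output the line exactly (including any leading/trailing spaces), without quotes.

After 1 (w): row=0 col=5 char='o'
After 2 (b): row=0 col=0 char='o'
After 3 (w): row=0 col=5 char='o'
After 4 (k): row=0 col=5 char='o'
After 5 (w): row=0 col=10 char='o'
After 6 (l): row=0 col=11 char='n'
After 7 (l): row=0 col=12 char='e'
After 8 (^): row=0 col=0 char='o'

Answer: one  one  one  rock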